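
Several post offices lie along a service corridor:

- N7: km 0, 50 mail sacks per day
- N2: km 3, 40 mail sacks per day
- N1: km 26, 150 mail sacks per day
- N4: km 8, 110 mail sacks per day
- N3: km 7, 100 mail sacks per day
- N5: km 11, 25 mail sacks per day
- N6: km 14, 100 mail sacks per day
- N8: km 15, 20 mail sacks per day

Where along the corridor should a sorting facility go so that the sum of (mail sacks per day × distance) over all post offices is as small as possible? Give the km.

x = 8

For a sum of weighted absolute distances on a line, the optimum is the weighted median (not the mean). Total weight W = 595; half-weight = 297.5.
Sort by position and accumulate weight:
  km 0 (N7, w=50) → cum 50
  km 3 (N2, w=40) → cum 90
  km 7 (N3, w=100) → cum 190
  km 8 (N4, w=110) → cum 300  ≥ 297.5 → median here
  km 11 (N5, w=25) → cum 325
  km 14 (N6, w=100) → cum 425
  km 15 (N8, w=20) → cum 445
  km 26 (N1, w=150) → cum 595
Optimal location: km 8.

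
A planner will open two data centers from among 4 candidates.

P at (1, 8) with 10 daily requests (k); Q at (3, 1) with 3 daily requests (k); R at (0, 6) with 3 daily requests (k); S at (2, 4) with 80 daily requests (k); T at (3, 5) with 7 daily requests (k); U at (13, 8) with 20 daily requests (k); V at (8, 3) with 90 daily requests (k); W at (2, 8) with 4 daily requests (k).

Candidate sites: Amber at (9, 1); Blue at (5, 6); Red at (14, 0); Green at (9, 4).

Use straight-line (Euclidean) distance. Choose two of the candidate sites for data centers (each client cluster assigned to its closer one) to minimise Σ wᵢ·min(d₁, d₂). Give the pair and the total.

Evaluate every pair (each demand assigned to the nearer of the two):
  {Blue, Green}: total = 634.8
  {Amber, Blue}: total = 756.9
  {Blue, Red}: total = 937.5
  {Amber, Green}: total = 1010.3
  {Red, Green}: total = 1012.5
  {Amber, Red}: total = 1217.0
Best pair: {Blue, Green} with total 634.8.

{Blue, Green}, total 634.8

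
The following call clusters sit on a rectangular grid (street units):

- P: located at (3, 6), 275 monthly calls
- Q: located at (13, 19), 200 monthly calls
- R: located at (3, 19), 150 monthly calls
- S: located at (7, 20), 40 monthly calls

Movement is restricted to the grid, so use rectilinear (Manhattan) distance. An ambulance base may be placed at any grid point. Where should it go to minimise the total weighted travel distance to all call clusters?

(3, 19)

Manhattan distance separates: Σwᵢ(|x−xᵢ|+|y−yᵢ|) = Σwᵢ|x−xᵢ| + Σwᵢ|y−yᵢ|, so x and y are optimised independently as 1-D weighted medians.
Total weight W = 665; half = 332.5.
x-coordinate, sorted with cumulative weight:
  x=3 (P, w=275) cum 275
  x=3 (R, w=150) cum 425  ← median
  x=7 (S, w=40) cum 465
  x=13 (Q, w=200) cum 665
⇒ x* = 3
y-coordinate, sorted with cumulative weight:
  y=6 (P, w=275) cum 275
  y=19 (Q, w=200) cum 475  ← median
  y=19 (R, w=150) cum 625
  y=20 (S, w=40) cum 665
⇒ y* = 19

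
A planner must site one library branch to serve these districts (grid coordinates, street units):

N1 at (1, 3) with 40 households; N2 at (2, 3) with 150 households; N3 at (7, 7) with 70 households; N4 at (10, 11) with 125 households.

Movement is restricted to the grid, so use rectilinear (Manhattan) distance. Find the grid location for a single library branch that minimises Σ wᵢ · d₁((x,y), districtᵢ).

(7, 7)

Manhattan distance separates: Σwᵢ(|x−xᵢ|+|y−yᵢ|) = Σwᵢ|x−xᵢ| + Σwᵢ|y−yᵢ|, so x and y are optimised independently as 1-D weighted medians.
Total weight W = 385; half = 192.5.
x-coordinate, sorted with cumulative weight:
  x=1 (N1, w=40) cum 40
  x=2 (N2, w=150) cum 190
  x=7 (N3, w=70) cum 260  ← median
  x=10 (N4, w=125) cum 385
⇒ x* = 7
y-coordinate, sorted with cumulative weight:
  y=3 (N1, w=40) cum 40
  y=3 (N2, w=150) cum 190
  y=7 (N3, w=70) cum 260  ← median
  y=11 (N4, w=125) cum 385
⇒ y* = 7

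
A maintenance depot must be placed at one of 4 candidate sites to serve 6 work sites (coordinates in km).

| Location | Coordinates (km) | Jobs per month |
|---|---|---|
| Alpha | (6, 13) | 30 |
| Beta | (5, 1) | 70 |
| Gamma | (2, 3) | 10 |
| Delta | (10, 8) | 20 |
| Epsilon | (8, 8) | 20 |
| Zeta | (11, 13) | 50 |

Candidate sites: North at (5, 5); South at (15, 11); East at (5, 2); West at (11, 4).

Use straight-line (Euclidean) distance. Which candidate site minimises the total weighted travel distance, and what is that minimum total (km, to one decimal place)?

North, total 1259.4 km

Total weighted distance at each candidate:
  North (5, 5): total = 1259.4
  South (15, 11): total = 1911.7
  East (5, 2): total = 1349.9
  West (11, 4): total = 1501.5
Minimum is at North with total 1259.4 km.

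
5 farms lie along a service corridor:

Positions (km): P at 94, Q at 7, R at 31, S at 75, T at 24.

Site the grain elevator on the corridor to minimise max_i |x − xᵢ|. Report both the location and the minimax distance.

location 50.5, max distance 43.5

The 1-center on a line is the midpoint of the two extreme points: leftmost at 7, rightmost at 94.
Optimal location = (7 + 94)/2 = 50.5; maximum distance = (94 − 7)/2 = 43.5.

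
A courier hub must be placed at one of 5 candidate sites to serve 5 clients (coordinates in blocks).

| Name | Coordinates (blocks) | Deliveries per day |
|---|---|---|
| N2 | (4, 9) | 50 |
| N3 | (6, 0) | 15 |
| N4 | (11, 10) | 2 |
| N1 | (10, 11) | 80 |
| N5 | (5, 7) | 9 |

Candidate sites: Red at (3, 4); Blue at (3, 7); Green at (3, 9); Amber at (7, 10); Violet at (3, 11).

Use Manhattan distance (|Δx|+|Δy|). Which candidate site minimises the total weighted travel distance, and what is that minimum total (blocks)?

Amber, total 738 blocks

Total weighted distance at each candidate:
  Red (3, 4): total = 1598
  Blue (3, 7): total = 1220
  Green (3, 9): total = 1004
  Amber (7, 10): total = 738
  Violet (3, 11): total = 992
Minimum is at Amber with total 738 blocks.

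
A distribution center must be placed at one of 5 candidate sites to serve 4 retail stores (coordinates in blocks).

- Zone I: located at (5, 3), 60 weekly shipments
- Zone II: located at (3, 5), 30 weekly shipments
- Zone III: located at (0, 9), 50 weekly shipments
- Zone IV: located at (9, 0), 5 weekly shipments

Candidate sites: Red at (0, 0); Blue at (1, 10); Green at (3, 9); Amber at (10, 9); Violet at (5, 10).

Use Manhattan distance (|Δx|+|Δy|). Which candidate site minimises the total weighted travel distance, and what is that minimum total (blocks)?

Green, total 825 blocks

Total weighted distance at each candidate:
  Red (0, 0): total = 1215
  Blue (1, 10): total = 1060
  Green (3, 9): total = 825
  Amber (10, 9): total = 1540
  Violet (5, 10): total = 1000
Minimum is at Green with total 825 blocks.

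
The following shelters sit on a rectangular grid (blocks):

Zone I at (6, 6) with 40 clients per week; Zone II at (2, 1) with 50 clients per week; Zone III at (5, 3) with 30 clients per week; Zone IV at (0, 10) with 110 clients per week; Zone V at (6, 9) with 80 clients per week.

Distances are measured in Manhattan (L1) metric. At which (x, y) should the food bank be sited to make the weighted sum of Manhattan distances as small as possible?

(2, 9)

Manhattan distance separates: Σwᵢ(|x−xᵢ|+|y−yᵢ|) = Σwᵢ|x−xᵢ| + Σwᵢ|y−yᵢ|, so x and y are optimised independently as 1-D weighted medians.
Total weight W = 310; half = 155.
x-coordinate, sorted with cumulative weight:
  x=0 (Zone IV, w=110) cum 110
  x=2 (Zone II, w=50) cum 160  ← median
  x=5 (Zone III, w=30) cum 190
  x=6 (Zone I, w=40) cum 230
  x=6 (Zone V, w=80) cum 310
⇒ x* = 2
y-coordinate, sorted with cumulative weight:
  y=1 (Zone II, w=50) cum 50
  y=3 (Zone III, w=30) cum 80
  y=6 (Zone I, w=40) cum 120
  y=9 (Zone V, w=80) cum 200  ← median
  y=10 (Zone IV, w=110) cum 310
⇒ y* = 9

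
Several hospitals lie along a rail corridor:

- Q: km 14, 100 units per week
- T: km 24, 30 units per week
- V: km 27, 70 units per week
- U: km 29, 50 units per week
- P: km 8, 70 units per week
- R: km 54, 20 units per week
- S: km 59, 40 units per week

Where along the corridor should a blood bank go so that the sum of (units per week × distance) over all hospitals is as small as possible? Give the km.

x = 24

For a sum of weighted absolute distances on a line, the optimum is the weighted median (not the mean). Total weight W = 380; half-weight = 190.
Sort by position and accumulate weight:
  km 8 (P, w=70) → cum 70
  km 14 (Q, w=100) → cum 170
  km 24 (T, w=30) → cum 200  ≥ 190 → median here
  km 27 (V, w=70) → cum 270
  km 29 (U, w=50) → cum 320
  km 54 (R, w=20) → cum 340
  km 59 (S, w=40) → cum 380
Optimal location: km 24.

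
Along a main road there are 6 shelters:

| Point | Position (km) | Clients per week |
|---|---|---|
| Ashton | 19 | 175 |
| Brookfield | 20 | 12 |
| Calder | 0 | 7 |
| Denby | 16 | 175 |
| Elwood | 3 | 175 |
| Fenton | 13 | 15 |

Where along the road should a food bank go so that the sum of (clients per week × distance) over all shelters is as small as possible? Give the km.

x = 16

For a sum of weighted absolute distances on a line, the optimum is the weighted median (not the mean). Total weight W = 559; half-weight = 279.5.
Sort by position and accumulate weight:
  km 0 (Calder, w=7) → cum 7
  km 3 (Elwood, w=175) → cum 182
  km 13 (Fenton, w=15) → cum 197
  km 16 (Denby, w=175) → cum 372  ≥ 279.5 → median here
  km 19 (Ashton, w=175) → cum 547
  km 20 (Brookfield, w=12) → cum 559
Optimal location: km 16.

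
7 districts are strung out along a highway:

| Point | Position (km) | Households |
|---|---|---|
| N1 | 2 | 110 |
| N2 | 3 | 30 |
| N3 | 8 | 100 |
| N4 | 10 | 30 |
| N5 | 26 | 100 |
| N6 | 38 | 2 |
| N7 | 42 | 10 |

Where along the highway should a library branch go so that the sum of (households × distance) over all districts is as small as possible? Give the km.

For a sum of weighted absolute distances on a line, the optimum is the weighted median (not the mean). Total weight W = 382; half-weight = 191.
Sort by position and accumulate weight:
  km 2 (N1, w=110) → cum 110
  km 3 (N2, w=30) → cum 140
  km 8 (N3, w=100) → cum 240  ≥ 191 → median here
  km 10 (N4, w=30) → cum 270
  km 26 (N5, w=100) → cum 370
  km 38 (N6, w=2) → cum 372
  km 42 (N7, w=10) → cum 382
Optimal location: km 8.

x = 8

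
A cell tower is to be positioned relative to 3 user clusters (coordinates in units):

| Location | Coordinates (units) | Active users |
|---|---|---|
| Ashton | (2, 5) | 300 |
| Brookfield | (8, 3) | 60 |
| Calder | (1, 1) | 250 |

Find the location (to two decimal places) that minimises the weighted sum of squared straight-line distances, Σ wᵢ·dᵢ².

(2.18, 3.16)

The minimiser of Σwᵢ‖p−pᵢ‖² is the weighted centroid p* = (Σwᵢpᵢ)/(Σwᵢ).
Σwᵢ = 610.
Σwᵢxᵢ = 300·2 + 60·8 + 250·1 = 1330.
Σwᵢyᵢ = 300·5 + 60·3 + 250·1 = 1930.
x* = 1330/610 = 2.18, y* = 1930/610 = 3.16.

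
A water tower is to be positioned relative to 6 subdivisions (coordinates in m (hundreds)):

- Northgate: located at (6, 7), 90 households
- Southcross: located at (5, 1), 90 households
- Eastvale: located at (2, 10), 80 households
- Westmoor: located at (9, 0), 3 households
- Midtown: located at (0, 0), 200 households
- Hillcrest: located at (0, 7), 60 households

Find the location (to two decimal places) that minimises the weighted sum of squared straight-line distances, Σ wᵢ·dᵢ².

The minimiser of Σwᵢ‖p−pᵢ‖² is the weighted centroid p* = (Σwᵢpᵢ)/(Σwᵢ).
Σwᵢ = 523.
Σwᵢxᵢ = 90·6 + 90·5 + 80·2 + 3·9 + 200·0 + 60·0 = 1177.
Σwᵢyᵢ = 90·7 + 90·1 + 80·10 + 3·0 + 200·0 + 60·7 = 1940.
x* = 1177/523 = 2.25, y* = 1940/523 = 3.71.

(2.25, 3.71)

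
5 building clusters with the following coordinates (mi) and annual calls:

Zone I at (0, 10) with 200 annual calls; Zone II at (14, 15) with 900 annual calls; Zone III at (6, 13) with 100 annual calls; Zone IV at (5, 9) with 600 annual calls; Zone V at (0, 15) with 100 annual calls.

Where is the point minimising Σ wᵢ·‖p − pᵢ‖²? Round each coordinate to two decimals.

(8.53, 12.47)

The minimiser of Σwᵢ‖p−pᵢ‖² is the weighted centroid p* = (Σwᵢpᵢ)/(Σwᵢ).
Σwᵢ = 1900.
Σwᵢxᵢ = 200·0 + 900·14 + 100·6 + 600·5 + 100·0 = 16200.
Σwᵢyᵢ = 200·10 + 900·15 + 100·13 + 600·9 + 100·15 = 23700.
x* = 16200/1900 = 8.53, y* = 23700/1900 = 12.47.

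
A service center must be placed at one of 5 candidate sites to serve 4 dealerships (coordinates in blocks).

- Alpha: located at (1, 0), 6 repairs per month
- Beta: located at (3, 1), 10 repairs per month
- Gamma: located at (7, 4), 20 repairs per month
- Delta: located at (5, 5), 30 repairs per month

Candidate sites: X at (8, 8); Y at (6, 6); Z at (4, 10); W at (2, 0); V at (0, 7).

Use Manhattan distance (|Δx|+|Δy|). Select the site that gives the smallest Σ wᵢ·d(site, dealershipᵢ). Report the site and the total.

Y, total 266 blocks

Total weighted distance at each candidate:
  X (8, 8): total = 490
  Y (6, 6): total = 266
  Z (4, 10): total = 538
  W (2, 0): total = 446
  V (0, 7): total = 548
Minimum is at Y with total 266 blocks.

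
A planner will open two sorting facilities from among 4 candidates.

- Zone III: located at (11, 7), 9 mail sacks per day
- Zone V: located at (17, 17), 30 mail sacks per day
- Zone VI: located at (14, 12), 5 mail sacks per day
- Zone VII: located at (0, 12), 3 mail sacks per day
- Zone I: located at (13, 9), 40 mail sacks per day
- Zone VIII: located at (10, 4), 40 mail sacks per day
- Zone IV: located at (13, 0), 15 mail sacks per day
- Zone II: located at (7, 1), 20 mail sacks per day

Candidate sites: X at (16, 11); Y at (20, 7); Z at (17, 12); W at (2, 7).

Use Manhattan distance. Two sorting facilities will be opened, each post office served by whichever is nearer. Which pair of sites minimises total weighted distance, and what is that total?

{X, W}, total 1397

Evaluate every pair (each demand assigned to the nearer of the two):
  {X, W}: total = 1397
  {Z, W}: total = 1447
  {X, Z}: total = 1607
  {X, Y}: total = 1667
  {Y, Z}: total = 1687
  {Y, W}: total = 1777
Best pair: {X, W} with total 1397.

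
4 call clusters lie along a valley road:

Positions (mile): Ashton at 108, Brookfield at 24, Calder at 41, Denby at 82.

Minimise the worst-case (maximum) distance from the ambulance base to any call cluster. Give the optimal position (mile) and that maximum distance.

location 66, max distance 42

The 1-center on a line is the midpoint of the two extreme points: leftmost at 24, rightmost at 108.
Optimal location = (24 + 108)/2 = 66; maximum distance = (108 − 24)/2 = 42.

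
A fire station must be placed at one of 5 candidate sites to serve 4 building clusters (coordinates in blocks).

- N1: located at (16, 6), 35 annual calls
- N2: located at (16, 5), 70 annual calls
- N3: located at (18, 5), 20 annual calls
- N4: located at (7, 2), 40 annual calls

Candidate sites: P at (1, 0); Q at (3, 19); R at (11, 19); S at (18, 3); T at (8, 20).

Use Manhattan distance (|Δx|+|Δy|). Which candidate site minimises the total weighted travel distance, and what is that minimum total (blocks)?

S, total 975 blocks

Total weighted distance at each candidate:
  P (1, 0): total = 2895
  Q (3, 19): total = 4220
  R (11, 19): total = 3220
  S (18, 3): total = 975
  T (8, 20): total = 3640
Minimum is at S with total 975 blocks.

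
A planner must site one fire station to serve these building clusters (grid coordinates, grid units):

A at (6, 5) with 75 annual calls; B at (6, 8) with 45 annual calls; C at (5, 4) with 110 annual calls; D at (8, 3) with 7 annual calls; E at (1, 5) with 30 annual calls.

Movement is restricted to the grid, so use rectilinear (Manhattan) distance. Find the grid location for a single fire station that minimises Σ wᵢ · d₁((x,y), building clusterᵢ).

Manhattan distance separates: Σwᵢ(|x−xᵢ|+|y−yᵢ|) = Σwᵢ|x−xᵢ| + Σwᵢ|y−yᵢ|, so x and y are optimised independently as 1-D weighted medians.
Total weight W = 267; half = 133.5.
x-coordinate, sorted with cumulative weight:
  x=1 (E, w=30) cum 30
  x=5 (C, w=110) cum 140  ← median
  x=6 (A, w=75) cum 215
  x=6 (B, w=45) cum 260
  x=8 (D, w=7) cum 267
⇒ x* = 5
y-coordinate, sorted with cumulative weight:
  y=3 (D, w=7) cum 7
  y=4 (C, w=110) cum 117
  y=5 (A, w=75) cum 192  ← median
  y=5 (E, w=30) cum 222
  y=8 (B, w=45) cum 267
⇒ y* = 5

(5, 5)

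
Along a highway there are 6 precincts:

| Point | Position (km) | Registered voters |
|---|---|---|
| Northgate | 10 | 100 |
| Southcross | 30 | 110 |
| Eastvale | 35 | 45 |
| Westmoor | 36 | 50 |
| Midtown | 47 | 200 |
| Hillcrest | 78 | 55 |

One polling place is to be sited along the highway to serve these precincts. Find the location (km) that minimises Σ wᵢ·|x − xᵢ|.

x = 36

For a sum of weighted absolute distances on a line, the optimum is the weighted median (not the mean). Total weight W = 560; half-weight = 280.
Sort by position and accumulate weight:
  km 10 (Northgate, w=100) → cum 100
  km 30 (Southcross, w=110) → cum 210
  km 35 (Eastvale, w=45) → cum 255
  km 36 (Westmoor, w=50) → cum 305  ≥ 280 → median here
  km 47 (Midtown, w=200) → cum 505
  km 78 (Hillcrest, w=55) → cum 560
Optimal location: km 36.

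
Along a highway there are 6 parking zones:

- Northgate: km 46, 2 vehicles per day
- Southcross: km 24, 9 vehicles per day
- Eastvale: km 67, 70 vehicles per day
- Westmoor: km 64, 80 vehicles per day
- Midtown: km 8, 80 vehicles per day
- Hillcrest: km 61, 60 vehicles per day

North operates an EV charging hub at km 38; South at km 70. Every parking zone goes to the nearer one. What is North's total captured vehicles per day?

91

The indifferent point is the midpoint (38+70)/2 = 54; parking zones left of it (closer to North at 38) go to North, those right go to South.
  Midtown at 8 (w=80) → North
  Southcross at 24 (w=9) → North
  Northgate at 46 (w=2) → North
  Hillcrest at 61 (w=60) → South
  Westmoor at 64 (w=80) → South
  Eastvale at 67 (w=70) → South
North captures 91; South captures 210.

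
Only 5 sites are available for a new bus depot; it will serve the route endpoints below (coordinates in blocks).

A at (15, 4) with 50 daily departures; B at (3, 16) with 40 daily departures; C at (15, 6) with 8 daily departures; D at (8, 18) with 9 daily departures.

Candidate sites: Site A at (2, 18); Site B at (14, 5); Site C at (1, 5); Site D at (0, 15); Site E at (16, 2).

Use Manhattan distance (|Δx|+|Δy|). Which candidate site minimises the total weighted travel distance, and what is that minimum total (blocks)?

Site B, total 1167 blocks

Total weighted distance at each candidate:
  Site A (2, 18): total = 1724
  Site B (14, 5): total = 1167
  Site C (1, 5): total = 1570
  Site D (0, 15): total = 1751
  Site E (16, 2): total = 1486
Minimum is at Site B with total 1167 blocks.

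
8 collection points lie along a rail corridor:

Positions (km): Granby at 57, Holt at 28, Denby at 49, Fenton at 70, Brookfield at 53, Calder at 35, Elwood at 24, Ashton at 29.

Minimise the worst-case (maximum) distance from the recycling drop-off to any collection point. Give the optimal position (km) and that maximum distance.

The 1-center on a line is the midpoint of the two extreme points: leftmost at 24, rightmost at 70.
Optimal location = (24 + 70)/2 = 47; maximum distance = (70 − 24)/2 = 23.

location 47, max distance 23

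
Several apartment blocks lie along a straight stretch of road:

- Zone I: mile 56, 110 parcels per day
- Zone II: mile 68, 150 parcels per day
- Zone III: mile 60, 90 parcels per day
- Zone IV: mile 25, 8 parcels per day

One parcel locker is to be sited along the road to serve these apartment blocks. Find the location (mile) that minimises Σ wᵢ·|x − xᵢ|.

x = 60

For a sum of weighted absolute distances on a line, the optimum is the weighted median (not the mean). Total weight W = 358; half-weight = 179.
Sort by position and accumulate weight:
  mile 25 (Zone IV, w=8) → cum 8
  mile 56 (Zone I, w=110) → cum 118
  mile 60 (Zone III, w=90) → cum 208  ≥ 179 → median here
  mile 68 (Zone II, w=150) → cum 358
Optimal location: mile 60.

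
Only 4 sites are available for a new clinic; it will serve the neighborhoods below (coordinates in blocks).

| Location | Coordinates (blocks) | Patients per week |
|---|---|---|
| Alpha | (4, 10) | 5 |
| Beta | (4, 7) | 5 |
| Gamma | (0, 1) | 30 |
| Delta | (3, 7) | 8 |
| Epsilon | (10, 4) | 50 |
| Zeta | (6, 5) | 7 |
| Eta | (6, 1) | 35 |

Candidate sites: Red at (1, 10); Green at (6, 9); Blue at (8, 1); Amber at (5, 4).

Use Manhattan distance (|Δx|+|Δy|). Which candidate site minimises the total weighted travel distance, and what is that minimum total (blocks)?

Total weighted distance at each candidate:
  Red (1, 10): total = 1695
  Green (6, 9): total = 1253
  Blue (8, 1): total = 805
  Amber (5, 4): total = 739
Minimum is at Amber with total 739 blocks.

Amber, total 739 blocks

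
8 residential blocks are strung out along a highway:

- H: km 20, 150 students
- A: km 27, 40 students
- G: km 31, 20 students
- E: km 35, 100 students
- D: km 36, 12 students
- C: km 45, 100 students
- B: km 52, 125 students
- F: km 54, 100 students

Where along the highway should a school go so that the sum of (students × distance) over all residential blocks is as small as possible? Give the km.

x = 45

For a sum of weighted absolute distances on a line, the optimum is the weighted median (not the mean). Total weight W = 647; half-weight = 323.5.
Sort by position and accumulate weight:
  km 20 (H, w=150) → cum 150
  km 27 (A, w=40) → cum 190
  km 31 (G, w=20) → cum 210
  km 35 (E, w=100) → cum 310
  km 36 (D, w=12) → cum 322
  km 45 (C, w=100) → cum 422  ≥ 323.5 → median here
  km 52 (B, w=125) → cum 547
  km 54 (F, w=100) → cum 647
Optimal location: km 45.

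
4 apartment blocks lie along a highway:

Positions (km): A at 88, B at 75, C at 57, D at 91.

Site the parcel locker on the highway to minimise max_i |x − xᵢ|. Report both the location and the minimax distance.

location 74, max distance 17

The 1-center on a line is the midpoint of the two extreme points: leftmost at 57, rightmost at 91.
Optimal location = (57 + 91)/2 = 74; maximum distance = (91 − 57)/2 = 17.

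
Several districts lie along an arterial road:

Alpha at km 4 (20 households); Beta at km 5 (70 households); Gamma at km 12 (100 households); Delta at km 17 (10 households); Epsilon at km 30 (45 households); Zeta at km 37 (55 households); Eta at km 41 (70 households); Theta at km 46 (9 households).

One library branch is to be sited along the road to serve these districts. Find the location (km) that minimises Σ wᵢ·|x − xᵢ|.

For a sum of weighted absolute distances on a line, the optimum is the weighted median (not the mean). Total weight W = 379; half-weight = 189.5.
Sort by position and accumulate weight:
  km 4 (Alpha, w=20) → cum 20
  km 5 (Beta, w=70) → cum 90
  km 12 (Gamma, w=100) → cum 190  ≥ 189.5 → median here
  km 17 (Delta, w=10) → cum 200
  km 30 (Epsilon, w=45) → cum 245
  km 37 (Zeta, w=55) → cum 300
  km 41 (Eta, w=70) → cum 370
  km 46 (Theta, w=9) → cum 379
Optimal location: km 12.

x = 12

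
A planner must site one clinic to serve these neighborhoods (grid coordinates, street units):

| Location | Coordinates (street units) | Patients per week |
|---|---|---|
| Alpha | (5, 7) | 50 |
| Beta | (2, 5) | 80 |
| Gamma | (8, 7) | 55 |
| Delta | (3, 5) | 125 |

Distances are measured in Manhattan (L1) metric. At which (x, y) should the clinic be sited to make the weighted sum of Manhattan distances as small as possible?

(3, 5)

Manhattan distance separates: Σwᵢ(|x−xᵢ|+|y−yᵢ|) = Σwᵢ|x−xᵢ| + Σwᵢ|y−yᵢ|, so x and y are optimised independently as 1-D weighted medians.
Total weight W = 310; half = 155.
x-coordinate, sorted with cumulative weight:
  x=2 (Beta, w=80) cum 80
  x=3 (Delta, w=125) cum 205  ← median
  x=5 (Alpha, w=50) cum 255
  x=8 (Gamma, w=55) cum 310
⇒ x* = 3
y-coordinate, sorted with cumulative weight:
  y=5 (Beta, w=80) cum 80
  y=5 (Delta, w=125) cum 205  ← median
  y=7 (Alpha, w=50) cum 255
  y=7 (Gamma, w=55) cum 310
⇒ y* = 5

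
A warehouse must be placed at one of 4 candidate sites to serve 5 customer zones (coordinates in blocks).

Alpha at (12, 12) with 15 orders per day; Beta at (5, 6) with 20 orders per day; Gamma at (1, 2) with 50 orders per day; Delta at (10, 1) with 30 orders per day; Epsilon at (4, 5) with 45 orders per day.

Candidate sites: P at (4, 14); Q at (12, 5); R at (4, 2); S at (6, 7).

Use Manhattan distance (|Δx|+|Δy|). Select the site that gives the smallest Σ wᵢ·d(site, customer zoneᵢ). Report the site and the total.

Total weighted distance at each candidate:
  P (4, 14): total = 2055
  Q (12, 5): total = 1505
  R (4, 2): total = 865
  S (6, 7): total = 1185
Minimum is at R with total 865 blocks.

R, total 865 blocks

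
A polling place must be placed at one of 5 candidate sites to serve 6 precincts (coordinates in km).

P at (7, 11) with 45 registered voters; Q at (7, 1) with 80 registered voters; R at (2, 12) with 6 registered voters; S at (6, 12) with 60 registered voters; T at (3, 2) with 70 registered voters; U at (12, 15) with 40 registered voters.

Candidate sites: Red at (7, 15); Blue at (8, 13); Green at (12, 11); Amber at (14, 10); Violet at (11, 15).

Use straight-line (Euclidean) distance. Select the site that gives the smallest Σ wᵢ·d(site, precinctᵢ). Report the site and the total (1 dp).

Total weighted distance at each candidate:
  Red (7, 15): total = 2676.8
  Blue (8, 13): total = 2259.3
  Green (12, 11): total = 2595.6
  Amber (14, 10): total = 2965.6
  Violet (11, 15): total = 2934.7
Minimum is at Blue with total 2259.3 km.

Blue, total 2259.3 km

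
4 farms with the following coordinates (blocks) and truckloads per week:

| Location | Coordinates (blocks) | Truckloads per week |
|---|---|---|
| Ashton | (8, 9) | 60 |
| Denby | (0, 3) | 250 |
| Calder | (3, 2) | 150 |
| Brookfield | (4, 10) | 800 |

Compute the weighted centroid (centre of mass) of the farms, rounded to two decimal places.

The minimiser of Σwᵢ‖p−pᵢ‖² is the weighted centroid p* = (Σwᵢpᵢ)/(Σwᵢ).
Σwᵢ = 1260.
Σwᵢxᵢ = 60·8 + 250·0 + 150·3 + 800·4 = 4130.
Σwᵢyᵢ = 60·9 + 250·3 + 150·2 + 800·10 = 9590.
x* = 4130/1260 = 3.28, y* = 9590/1260 = 7.61.

(3.28, 7.61)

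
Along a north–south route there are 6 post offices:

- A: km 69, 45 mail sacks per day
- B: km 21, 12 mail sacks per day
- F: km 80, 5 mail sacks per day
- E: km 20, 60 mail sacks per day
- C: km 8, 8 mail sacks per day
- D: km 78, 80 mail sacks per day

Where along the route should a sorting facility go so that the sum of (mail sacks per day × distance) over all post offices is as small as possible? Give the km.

x = 69

For a sum of weighted absolute distances on a line, the optimum is the weighted median (not the mean). Total weight W = 210; half-weight = 105.
Sort by position and accumulate weight:
  km 8 (C, w=8) → cum 8
  km 20 (E, w=60) → cum 68
  km 21 (B, w=12) → cum 80
  km 69 (A, w=45) → cum 125  ≥ 105 → median here
  km 78 (D, w=80) → cum 205
  km 80 (F, w=5) → cum 210
Optimal location: km 69.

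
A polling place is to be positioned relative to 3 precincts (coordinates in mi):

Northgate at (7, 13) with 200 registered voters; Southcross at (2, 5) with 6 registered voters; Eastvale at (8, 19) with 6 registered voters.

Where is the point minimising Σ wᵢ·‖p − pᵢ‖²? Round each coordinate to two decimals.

The minimiser of Σwᵢ‖p−pᵢ‖² is the weighted centroid p* = (Σwᵢpᵢ)/(Σwᵢ).
Σwᵢ = 212.
Σwᵢxᵢ = 200·7 + 6·2 + 6·8 = 1460.
Σwᵢyᵢ = 200·13 + 6·5 + 6·19 = 2744.
x* = 1460/212 = 6.89, y* = 2744/212 = 12.94.

(6.89, 12.94)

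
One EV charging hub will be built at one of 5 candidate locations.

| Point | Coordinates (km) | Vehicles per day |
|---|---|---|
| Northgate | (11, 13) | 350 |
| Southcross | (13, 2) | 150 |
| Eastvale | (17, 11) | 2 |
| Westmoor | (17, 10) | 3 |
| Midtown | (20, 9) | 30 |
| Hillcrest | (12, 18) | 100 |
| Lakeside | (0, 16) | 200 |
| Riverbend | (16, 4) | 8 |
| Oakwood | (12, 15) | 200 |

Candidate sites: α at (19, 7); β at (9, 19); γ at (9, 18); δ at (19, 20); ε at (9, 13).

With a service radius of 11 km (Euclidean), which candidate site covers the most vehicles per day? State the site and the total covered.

ε, covering 855

Coverage radius r = 11 km; a point is covered iff (Δx)²+(Δy)² ≤ 11² = 121.
  α (19, 7): covers {Northgate, Southcross, Eastvale, Westmoor, Midtown, Riverbend, Oakwood} → 743
  β (9, 19): covers {Northgate, Hillcrest, Lakeside, Oakwood} → 850
  γ (9, 18): covers {Northgate, Eastvale, Hillcrest, Lakeside, Oakwood} → 852
  δ (19, 20): covers {Northgate, Eastvale, Westmoor, Hillcrest, Oakwood} → 655
  ε (9, 13): covers {Northgate, Eastvale, Westmoor, Hillcrest, Lakeside, Oakwood} → 855
Maximum coverage at ε: 855 vehicles per day.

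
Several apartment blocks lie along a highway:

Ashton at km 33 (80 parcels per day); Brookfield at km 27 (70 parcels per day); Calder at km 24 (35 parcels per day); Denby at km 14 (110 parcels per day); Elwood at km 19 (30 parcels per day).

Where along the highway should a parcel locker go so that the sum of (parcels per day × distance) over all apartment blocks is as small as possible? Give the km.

For a sum of weighted absolute distances on a line, the optimum is the weighted median (not the mean). Total weight W = 325; half-weight = 162.5.
Sort by position and accumulate weight:
  km 14 (Denby, w=110) → cum 110
  km 19 (Elwood, w=30) → cum 140
  km 24 (Calder, w=35) → cum 175  ≥ 162.5 → median here
  km 27 (Brookfield, w=70) → cum 245
  km 33 (Ashton, w=80) → cum 325
Optimal location: km 24.

x = 24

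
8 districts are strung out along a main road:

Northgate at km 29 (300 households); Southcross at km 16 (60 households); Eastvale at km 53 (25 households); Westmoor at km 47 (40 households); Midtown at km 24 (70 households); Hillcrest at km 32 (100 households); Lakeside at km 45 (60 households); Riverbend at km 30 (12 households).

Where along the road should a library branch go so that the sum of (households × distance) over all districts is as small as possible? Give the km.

x = 29

For a sum of weighted absolute distances on a line, the optimum is the weighted median (not the mean). Total weight W = 667; half-weight = 333.5.
Sort by position and accumulate weight:
  km 16 (Southcross, w=60) → cum 60
  km 24 (Midtown, w=70) → cum 130
  km 29 (Northgate, w=300) → cum 430  ≥ 333.5 → median here
  km 30 (Riverbend, w=12) → cum 442
  km 32 (Hillcrest, w=100) → cum 542
  km 45 (Lakeside, w=60) → cum 602
  km 47 (Westmoor, w=40) → cum 642
  km 53 (Eastvale, w=25) → cum 667
Optimal location: km 29.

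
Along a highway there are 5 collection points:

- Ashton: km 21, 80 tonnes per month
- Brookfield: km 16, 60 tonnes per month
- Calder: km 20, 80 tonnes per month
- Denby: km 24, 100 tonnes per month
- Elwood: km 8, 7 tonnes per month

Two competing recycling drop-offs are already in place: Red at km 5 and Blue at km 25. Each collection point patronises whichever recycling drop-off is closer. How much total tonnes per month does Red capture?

The indifferent point is the midpoint (5+25)/2 = 15; collection points left of it (closer to Red at 5) go to Red, those right go to Blue.
  Elwood at 8 (w=7) → Red
  Brookfield at 16 (w=60) → Blue
  Calder at 20 (w=80) → Blue
  Ashton at 21 (w=80) → Blue
  Denby at 24 (w=100) → Blue
Red captures 7; Blue captures 320.

7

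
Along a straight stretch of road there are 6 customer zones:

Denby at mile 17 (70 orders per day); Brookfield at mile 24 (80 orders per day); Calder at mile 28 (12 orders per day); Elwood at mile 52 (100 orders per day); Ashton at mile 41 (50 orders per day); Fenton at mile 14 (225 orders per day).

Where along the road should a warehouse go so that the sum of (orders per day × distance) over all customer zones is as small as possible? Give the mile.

x = 17

For a sum of weighted absolute distances on a line, the optimum is the weighted median (not the mean). Total weight W = 537; half-weight = 268.5.
Sort by position and accumulate weight:
  mile 14 (Fenton, w=225) → cum 225
  mile 17 (Denby, w=70) → cum 295  ≥ 268.5 → median here
  mile 24 (Brookfield, w=80) → cum 375
  mile 28 (Calder, w=12) → cum 387
  mile 41 (Ashton, w=50) → cum 437
  mile 52 (Elwood, w=100) → cum 537
Optimal location: mile 17.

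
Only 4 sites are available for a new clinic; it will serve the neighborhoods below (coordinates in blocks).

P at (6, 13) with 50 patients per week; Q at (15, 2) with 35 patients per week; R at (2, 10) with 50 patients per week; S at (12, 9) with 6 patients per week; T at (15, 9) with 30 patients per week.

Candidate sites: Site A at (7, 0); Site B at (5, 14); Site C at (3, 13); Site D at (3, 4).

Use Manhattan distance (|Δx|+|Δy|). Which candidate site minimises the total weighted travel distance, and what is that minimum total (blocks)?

Site C, total 1713 blocks

Total weighted distance at each candidate:
  Site A (7, 0): total = 2394
  Site B (5, 14): total = 1742
  Site C (3, 13): total = 1713
  Site D (3, 4): total = 2034
Minimum is at Site C with total 1713 blocks.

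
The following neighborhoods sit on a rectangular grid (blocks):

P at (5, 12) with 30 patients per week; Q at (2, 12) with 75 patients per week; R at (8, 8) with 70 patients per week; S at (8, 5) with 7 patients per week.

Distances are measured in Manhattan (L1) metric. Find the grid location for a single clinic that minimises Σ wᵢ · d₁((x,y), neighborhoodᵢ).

Manhattan distance separates: Σwᵢ(|x−xᵢ|+|y−yᵢ|) = Σwᵢ|x−xᵢ| + Σwᵢ|y−yᵢ|, so x and y are optimised independently as 1-D weighted medians.
Total weight W = 182; half = 91.
x-coordinate, sorted with cumulative weight:
  x=2 (Q, w=75) cum 75
  x=5 (P, w=30) cum 105  ← median
  x=8 (R, w=70) cum 175
  x=8 (S, w=7) cum 182
⇒ x* = 5
y-coordinate, sorted with cumulative weight:
  y=5 (S, w=7) cum 7
  y=8 (R, w=70) cum 77
  y=12 (P, w=30) cum 107  ← median
  y=12 (Q, w=75) cum 182
⇒ y* = 12

(5, 12)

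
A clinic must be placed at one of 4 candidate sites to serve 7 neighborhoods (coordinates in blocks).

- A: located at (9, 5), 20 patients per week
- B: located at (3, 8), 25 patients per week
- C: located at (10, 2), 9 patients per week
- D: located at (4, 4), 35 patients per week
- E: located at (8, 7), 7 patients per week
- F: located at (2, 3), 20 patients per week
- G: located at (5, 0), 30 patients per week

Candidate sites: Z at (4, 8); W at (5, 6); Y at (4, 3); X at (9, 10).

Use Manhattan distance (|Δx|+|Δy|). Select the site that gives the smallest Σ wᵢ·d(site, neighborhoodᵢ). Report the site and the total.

Y, total 604 blocks

Total weighted distance at each candidate:
  Z (4, 8): total = 878
  W (5, 6): total = 714
  Y (4, 3): total = 604
  X (9, 10): total = 1494
Minimum is at Y with total 604 blocks.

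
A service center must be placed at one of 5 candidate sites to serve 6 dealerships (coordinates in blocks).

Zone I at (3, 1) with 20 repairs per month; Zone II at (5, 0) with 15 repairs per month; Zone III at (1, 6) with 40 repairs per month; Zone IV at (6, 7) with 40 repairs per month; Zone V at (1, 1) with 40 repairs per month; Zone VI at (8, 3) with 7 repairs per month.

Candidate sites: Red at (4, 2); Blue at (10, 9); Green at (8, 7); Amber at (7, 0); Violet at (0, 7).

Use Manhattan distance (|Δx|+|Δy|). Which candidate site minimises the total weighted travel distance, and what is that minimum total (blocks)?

Red, total 840 blocks

Total weighted distance at each candidate:
  Red (4, 2): total = 840
  Blue (10, 9): total = 1966
  Green (8, 7): total = 1318
  Amber (7, 0): total = 1238
  Violet (0, 7): total = 1044
Minimum is at Red with total 840 blocks.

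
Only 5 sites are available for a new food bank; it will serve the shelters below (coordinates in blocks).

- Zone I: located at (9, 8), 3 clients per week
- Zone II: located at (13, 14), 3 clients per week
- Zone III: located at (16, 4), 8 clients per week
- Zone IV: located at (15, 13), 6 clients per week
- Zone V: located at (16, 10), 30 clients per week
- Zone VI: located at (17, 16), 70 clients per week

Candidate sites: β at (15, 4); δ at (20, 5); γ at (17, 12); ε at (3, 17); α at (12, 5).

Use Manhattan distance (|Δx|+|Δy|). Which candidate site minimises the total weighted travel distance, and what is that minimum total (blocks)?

Total weighted distance at each candidate:
  β (15, 4): total = 1318
  δ (20, 5): total = 1458
  γ (17, 12): total = 514
  ε (3, 17): total = 2038
  α (12, 5): total = 1544
Minimum is at γ with total 514 blocks.

γ, total 514 blocks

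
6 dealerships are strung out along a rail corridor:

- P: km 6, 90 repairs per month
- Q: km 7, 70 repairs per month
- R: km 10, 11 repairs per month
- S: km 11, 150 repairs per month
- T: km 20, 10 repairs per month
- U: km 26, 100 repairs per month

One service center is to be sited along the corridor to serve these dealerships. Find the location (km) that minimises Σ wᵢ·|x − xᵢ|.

x = 11

For a sum of weighted absolute distances on a line, the optimum is the weighted median (not the mean). Total weight W = 431; half-weight = 215.5.
Sort by position and accumulate weight:
  km 6 (P, w=90) → cum 90
  km 7 (Q, w=70) → cum 160
  km 10 (R, w=11) → cum 171
  km 11 (S, w=150) → cum 321  ≥ 215.5 → median here
  km 20 (T, w=10) → cum 331
  km 26 (U, w=100) → cum 431
Optimal location: km 11.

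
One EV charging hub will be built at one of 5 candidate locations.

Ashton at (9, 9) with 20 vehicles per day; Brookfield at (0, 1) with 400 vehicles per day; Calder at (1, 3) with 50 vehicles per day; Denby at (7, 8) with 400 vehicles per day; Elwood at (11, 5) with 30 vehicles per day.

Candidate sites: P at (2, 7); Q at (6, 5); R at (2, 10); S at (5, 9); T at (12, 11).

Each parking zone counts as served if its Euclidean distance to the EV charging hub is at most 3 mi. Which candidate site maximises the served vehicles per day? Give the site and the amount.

S, covering 400

Coverage radius r = 3 mi; a point is covered iff (Δx)²+(Δy)² ≤ 3² = 9.
  P (2, 7): covers {none} → 0
  Q (6, 5): covers {none} → 0
  R (2, 10): covers {none} → 0
  S (5, 9): covers {Denby} → 400
  T (12, 11): covers {none} → 0
Maximum coverage at S: 400 vehicles per day.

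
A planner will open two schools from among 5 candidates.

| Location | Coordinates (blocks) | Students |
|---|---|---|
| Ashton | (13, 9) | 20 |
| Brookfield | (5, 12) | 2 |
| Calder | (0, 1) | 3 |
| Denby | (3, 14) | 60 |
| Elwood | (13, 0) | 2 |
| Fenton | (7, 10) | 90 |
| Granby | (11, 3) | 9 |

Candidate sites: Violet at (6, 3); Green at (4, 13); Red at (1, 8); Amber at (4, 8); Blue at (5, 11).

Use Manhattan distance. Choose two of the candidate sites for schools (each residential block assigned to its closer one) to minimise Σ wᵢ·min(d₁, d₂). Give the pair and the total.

{Green, Blue}, total 801

Evaluate every pair (each demand assigned to the nearer of the two):
  {Green, Blue}: total = 801
  {Violet, Blue}: total = 861
  {Amber, Blue}: total = 947
  {Green, Amber}: total = 949
  {Red, Blue}: total = 960
  {Violet, Green}: total = 1013
  {Green, Red}: total = 1123
  {Violet, Amber}: total = 1169
  {Red, Amber}: total = 1246
  {Violet, Red}: total = 1565
Best pair: {Green, Blue} with total 801.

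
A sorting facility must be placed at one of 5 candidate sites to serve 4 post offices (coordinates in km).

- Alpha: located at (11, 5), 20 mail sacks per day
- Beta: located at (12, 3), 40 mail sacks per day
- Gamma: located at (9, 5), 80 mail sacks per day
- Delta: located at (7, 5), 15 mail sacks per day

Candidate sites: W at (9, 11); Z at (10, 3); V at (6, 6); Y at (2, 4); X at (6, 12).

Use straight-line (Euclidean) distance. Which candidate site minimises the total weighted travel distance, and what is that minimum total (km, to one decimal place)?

Z, total 357.7 km

Total weighted distance at each candidate:
  W (9, 11): total = 1043.1
  Z (10, 3): total = 357.7
  V (6, 6): total = 644.5
  Y (2, 4): total = 1225.3
  X (6, 12): total = 1320.0
Minimum is at Z with total 357.7 km.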